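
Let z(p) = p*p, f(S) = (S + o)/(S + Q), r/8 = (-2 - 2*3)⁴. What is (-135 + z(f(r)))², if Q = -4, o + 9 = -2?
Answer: 20691884007635924643921/1152358657724252416 ≈ 17956.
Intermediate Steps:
o = -11 (o = -9 - 2 = -11)
r = 32768 (r = 8*(-2 - 2*3)⁴ = 8*(-2 - 6)⁴ = 8*(-8)⁴ = 8*4096 = 32768)
f(S) = (-11 + S)/(-4 + S) (f(S) = (S - 11)/(S - 4) = (-11 + S)/(-4 + S))
z(p) = p²
(-135 + z(f(r)))² = (-135 + ((-11 + 32768)/(-4 + 32768))²)² = (-135 + (32757/32764)²)² = (-135 + 1073021049/1073479696)² = (-143846737911/1073479696)² = 20691884007635924643921/1152358657724252416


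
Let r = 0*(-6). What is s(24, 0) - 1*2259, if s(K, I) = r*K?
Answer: -2259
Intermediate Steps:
r = 0
s(K, I) = 0 (s(K, I) = 0*K = 0)
s(24, 0) - 1*2259 = 0 - 1*2259 = 0 - 2259 = -2259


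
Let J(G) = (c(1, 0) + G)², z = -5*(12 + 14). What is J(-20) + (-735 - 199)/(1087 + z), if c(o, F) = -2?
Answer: 462254/957 ≈ 483.02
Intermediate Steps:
z = -130 (z = -5*26 = -130)
J(G) = (-2 + G)²
J(-20) + (-735 - 199)/(1087 + z) = (-2 - 20)² + (-735 - 199)/(1087 - 130) = (-22)² - 934/957 = 484 - 934*1/957 = 484 - 934/957 = 462254/957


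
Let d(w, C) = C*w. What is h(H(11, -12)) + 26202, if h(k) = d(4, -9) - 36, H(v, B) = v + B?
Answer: 26130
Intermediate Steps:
H(v, B) = B + v
h(k) = -72 (h(k) = -9*4 - 36 = -36 - 36 = -72)
h(H(11, -12)) + 26202 = -72 + 26202 = 26130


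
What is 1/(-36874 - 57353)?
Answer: -1/94227 ≈ -1.0613e-5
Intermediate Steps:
1/(-36874 - 57353) = 1/(-94227) = -1/94227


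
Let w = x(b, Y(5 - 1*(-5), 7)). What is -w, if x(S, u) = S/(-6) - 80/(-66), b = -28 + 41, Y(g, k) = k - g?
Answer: 21/22 ≈ 0.95455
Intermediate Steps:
b = 13
x(S, u) = 40/33 - S/6 (x(S, u) = S*(-1/6) - 80*(-1/66) = -S/6 + 40/33 = 40/33 - S/6)
w = -21/22 (w = 40/33 - 1/6*13 = 40/33 - 13/6 = -21/22 ≈ -0.95455)
-w = -1*(-21/22) = 21/22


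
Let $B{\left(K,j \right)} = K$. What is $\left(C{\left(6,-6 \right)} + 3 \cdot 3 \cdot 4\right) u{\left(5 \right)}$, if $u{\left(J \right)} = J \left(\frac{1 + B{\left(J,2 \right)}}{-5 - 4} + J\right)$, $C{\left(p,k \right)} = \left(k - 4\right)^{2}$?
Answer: $\frac{8840}{3} \approx 2946.7$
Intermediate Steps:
$C{\left(p,k \right)} = \left(-4 + k\right)^{2}$
$u{\left(J \right)} = J \left(- \frac{1}{9} + \frac{8 J}{9}\right)$ ($u{\left(J \right)} = J \left(\frac{1 + J}{-5 - 4} + J\right) = J \left(\frac{1 + J}{-9} + J\right) = J \left(\left(1 + J\right) \left(- \frac{1}{9}\right) + J\right) = J \left(\left(- \frac{1}{9} - \frac{J}{9}\right) + J\right) = J \left(- \frac{1}{9} + \frac{8 J}{9}\right)$)
$\left(C{\left(6,-6 \right)} + 3 \cdot 3 \cdot 4\right) u{\left(5 \right)} = \left(\left(-4 - 6\right)^{2} + 3 \cdot 3 \cdot 4\right) \frac{1}{9} \cdot 5 \left(-1 + 8 \cdot 5\right) = \left(\left(-10\right)^{2} + 9 \cdot 4\right) \frac{1}{9} \cdot 5 \left(-1 + 40\right) = \left(100 + 36\right) \frac{1}{9} \cdot 5 \cdot 39 = 136 \cdot \frac{65}{3} = \frac{8840}{3}$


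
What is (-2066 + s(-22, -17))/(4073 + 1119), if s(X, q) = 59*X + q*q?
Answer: -3075/5192 ≈ -0.59226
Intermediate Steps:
s(X, q) = q² + 59*X (s(X, q) = 59*X + q² = q² + 59*X)
(-2066 + s(-22, -17))/(4073 + 1119) = (-2066 + ((-17)² + 59*(-22)))/(4073 + 1119) = (-2066 + (289 - 1298))/5192 = (-2066 - 1009)*(1/5192) = -3075*1/5192 = -3075/5192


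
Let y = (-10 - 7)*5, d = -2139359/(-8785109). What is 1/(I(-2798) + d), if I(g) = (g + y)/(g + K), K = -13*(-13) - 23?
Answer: 7766036356/10333683105 ≈ 0.75153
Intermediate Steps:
d = 2139359/8785109 (d = -2139359*(-1/8785109) = 2139359/8785109 ≈ 0.24352)
K = 146 (K = 169 - 23 = 146)
y = -85 (y = -17*5 = -85)
I(g) = (-85 + g)/(146 + g) (I(g) = (g - 85)/(g + 146) = (-85 + g)/(146 + g))
1/(I(-2798) + d) = 1/((-85 - 2798)/(146 - 2798) + 2139359/8785109) = 1/(-2883/(-2652) + 2139359/8785109) = 1/(-1/2652*(-2883) + 2139359/8785109) = 1/(961/884 + 2139359/8785109) = 1/(10333683105/7766036356) = 7766036356/10333683105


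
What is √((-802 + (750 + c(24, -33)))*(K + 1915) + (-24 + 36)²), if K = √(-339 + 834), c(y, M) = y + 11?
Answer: √(-32411 - 51*√55) ≈ 181.08*I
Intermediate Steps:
c(y, M) = 11 + y
K = 3*√55 (K = √495 = 3*√55 ≈ 22.249)
√((-802 + (750 + c(24, -33)))*(K + 1915) + (-24 + 36)²) = √((-802 + (750 + (11 + 24)))*(3*√55 + 1915) + (-24 + 36)²) = √((-802 + (750 + 35))*(1915 + 3*√55) + 12²) = √((-802 + 785)*(1915 + 3*√55) + 144) = √(-17*(1915 + 3*√55) + 144) = √((-32555 - 51*√55) + 144) = √(-32411 - 51*√55)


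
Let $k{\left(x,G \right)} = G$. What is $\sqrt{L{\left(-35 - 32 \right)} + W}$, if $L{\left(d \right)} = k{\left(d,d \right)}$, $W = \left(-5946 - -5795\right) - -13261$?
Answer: $\sqrt{13043} \approx 114.21$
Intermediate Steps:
$W = 13110$ ($W = \left(-5946 + 5795\right) + 13261 = -151 + 13261 = 13110$)
$L{\left(d \right)} = d$
$\sqrt{L{\left(-35 - 32 \right)} + W} = \sqrt{\left(-35 - 32\right) + 13110} = \sqrt{-67 + 13110} = \sqrt{13043}$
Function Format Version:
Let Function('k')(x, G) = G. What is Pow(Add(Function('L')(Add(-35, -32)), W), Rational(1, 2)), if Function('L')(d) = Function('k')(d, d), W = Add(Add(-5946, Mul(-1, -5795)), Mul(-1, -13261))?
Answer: Pow(13043, Rational(1, 2)) ≈ 114.21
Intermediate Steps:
W = 13110 (W = Add(Add(-5946, 5795), 13261) = Add(-151, 13261) = 13110)
Function('L')(d) = d
Pow(Add(Function('L')(Add(-35, -32)), W), Rational(1, 2)) = Pow(Add(Add(-35, -32), 13110), Rational(1, 2)) = Pow(Add(-67, 13110), Rational(1, 2)) = Pow(13043, Rational(1, 2))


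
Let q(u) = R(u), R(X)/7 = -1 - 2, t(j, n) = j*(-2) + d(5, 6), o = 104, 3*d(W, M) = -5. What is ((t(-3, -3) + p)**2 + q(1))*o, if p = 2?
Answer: 17888/9 ≈ 1987.6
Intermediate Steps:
d(W, M) = -5/3 (d(W, M) = (1/3)*(-5) = -5/3)
t(j, n) = -5/3 - 2*j (t(j, n) = j*(-2) - 5/3 = -2*j - 5/3 = -5/3 - 2*j)
R(X) = -21 (R(X) = 7*(-1 - 2) = 7*(-3) = -21)
q(u) = -21
((t(-3, -3) + p)**2 + q(1))*o = (((-5/3 - 2*(-3)) + 2)**2 - 21)*104 = (((-5/3 + 6) + 2)**2 - 21)*104 = ((13/3 + 2)**2 - 21)*104 = ((19/3)**2 - 21)*104 = (361/9 - 21)*104 = (172/9)*104 = 17888/9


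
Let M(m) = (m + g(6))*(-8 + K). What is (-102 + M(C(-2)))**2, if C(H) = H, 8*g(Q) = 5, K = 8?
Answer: 10404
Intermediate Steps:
g(Q) = 5/8 (g(Q) = (1/8)*5 = 5/8)
M(m) = 0 (M(m) = (m + 5/8)*(-8 + 8) = (5/8 + m)*0 = 0)
(-102 + M(C(-2)))**2 = (-102 + 0)**2 = (-102)**2 = 10404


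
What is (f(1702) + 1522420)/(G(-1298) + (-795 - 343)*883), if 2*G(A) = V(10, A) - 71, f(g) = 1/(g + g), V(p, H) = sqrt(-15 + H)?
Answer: -3471771082200833/2291579398174036 - 1727439227*I*sqrt(1313)/2291579398174036 ≈ -1.515 - 2.7315e-5*I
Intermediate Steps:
f(g) = 1/(2*g)
G(A) = -71/2 + sqrt(-15 + A)/2 (G(A) = (sqrt(-15 + A) - 71)/2 = (-71 + sqrt(-15 + A))/2 = -71/2 + sqrt(-15 + A)/2)
(f(1702) + 1522420)/(G(-1298) + (-795 - 343)*883) = ((1/2)/1702 + 1522420)/((-71/2 + sqrt(-15 - 1298)/2) + (-795 - 343)*883) = ((1/2)*(1/1702) + 1522420)/((-71/2 + sqrt(-1313)/2) - 1138*883) = (1/3404 + 1522420)/((-71/2 + (I*sqrt(1313))/2) - 1004854) = 5182317681/(3404*((-71/2 + I*sqrt(1313)/2) - 1004854)) = 5182317681/(3404*(-2009779/2 + I*sqrt(1313)/2))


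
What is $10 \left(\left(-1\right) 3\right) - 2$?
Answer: $-32$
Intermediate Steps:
$10 \left(\left(-1\right) 3\right) - 2 = 10 \left(-3\right) - 2 = -30 - 2 = -32$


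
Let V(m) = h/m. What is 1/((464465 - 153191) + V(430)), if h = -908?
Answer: 215/66923456 ≈ 3.2126e-6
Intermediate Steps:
V(m) = -908/m
1/((464465 - 153191) + V(430)) = 1/((464465 - 153191) - 908/430) = 1/(311274 - 908*1/430) = 1/(311274 - 454/215) = 1/(66923456/215) = 215/66923456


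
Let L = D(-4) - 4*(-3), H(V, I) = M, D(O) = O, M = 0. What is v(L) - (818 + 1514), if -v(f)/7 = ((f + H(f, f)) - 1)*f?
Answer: -2724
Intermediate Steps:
H(V, I) = 0
L = 8 (L = -4 - 4*(-3) = -4 + 12 = 8)
v(f) = -7*f*(-1 + f) (v(f) = -7*((f + 0) - 1)*f = -7*(f - 1)*f = -7*(-1 + f)*f = -7*f*(-1 + f))
v(L) - (818 + 1514) = 7*8*(1 - 1*8) - (818 + 1514) = 7*8*(1 - 8) - 1*2332 = 7*8*(-7) - 2332 = -392 - 2332 = -2724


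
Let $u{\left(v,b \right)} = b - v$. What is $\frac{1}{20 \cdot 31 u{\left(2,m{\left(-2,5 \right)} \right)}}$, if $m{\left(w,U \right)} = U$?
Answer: $\frac{1}{1860} \approx 0.00053763$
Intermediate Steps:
$\frac{1}{20 \cdot 31 u{\left(2,m{\left(-2,5 \right)} \right)}} = \frac{1}{20 \cdot 31 \left(5 - 2\right)} = \frac{1}{620 \left(5 - 2\right)} = \frac{1}{620 \cdot 3} = \frac{1}{1860}$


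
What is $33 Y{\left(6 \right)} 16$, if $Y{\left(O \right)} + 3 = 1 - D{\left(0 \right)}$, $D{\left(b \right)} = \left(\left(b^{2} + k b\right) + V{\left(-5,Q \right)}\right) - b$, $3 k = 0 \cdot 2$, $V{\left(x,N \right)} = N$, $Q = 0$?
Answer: $-1056$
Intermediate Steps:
$k = 0$ ($k = \frac{0 \cdot 2}{3} = \frac{1}{3} \cdot 0 = 0$)
$D{\left(b \right)} = b^{2} - b$ ($D{\left(b \right)} = \left(\left(b^{2} + 0 b\right) + 0\right) - b = \left(\left(b^{2} + 0\right) + 0\right) - b = \left(b^{2} + 0\right) - b = b^{2} - b$)
$Y{\left(O \right)} = -2$ ($Y{\left(O \right)} = -3 + \left(1 - 0 \left(-1 + 0\right)\right) = -3 + \left(1 - 0 \left(-1\right)\right) = -3 + \left(1 - 0\right) = -3 + \left(1 + 0\right) = -3 + 1 = -2$)
$33 Y{\left(6 \right)} 16 = 33 \left(-2\right) 16 = \left(-66\right) 16 = -1056$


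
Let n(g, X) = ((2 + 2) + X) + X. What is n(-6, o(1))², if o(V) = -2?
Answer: 0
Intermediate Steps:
n(g, X) = 4 + 2*X (n(g, X) = (4 + X) + X = 4 + 2*X)
n(-6, o(1))² = (4 + 2*(-2))² = (4 - 4)² = 0² = 0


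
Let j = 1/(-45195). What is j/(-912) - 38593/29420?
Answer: -15907200697/12126288528 ≈ -1.3118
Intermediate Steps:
j = -1/45195 ≈ -2.2126e-5
j/(-912) - 38593/29420 = -1/45195/(-912) - 38593/29420 = -1/45195*(-1/912) - 38593*1/29420 = 1/41217840 - 38593/29420 = -15907200697/12126288528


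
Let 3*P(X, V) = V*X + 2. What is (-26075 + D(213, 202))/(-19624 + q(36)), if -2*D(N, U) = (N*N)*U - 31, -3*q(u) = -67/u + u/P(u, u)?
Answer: 323006961222/1375443869 ≈ 234.84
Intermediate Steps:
P(X, V) = ⅔ + V*X/3 (P(X, V) = (V*X + 2)/3 = (2 + V*X)/3 = ⅔ + V*X/3)
q(u) = 67/(3*u) - u/(3*(⅔ + u²/3)) (q(u) = -(-67/u + u/(⅔ + u*u/3))/3 = -(-67/u + u/(⅔ + u²/3))/3 = 67/(3*u) - u/(3*(⅔ + u²/3)))
D(N, U) = 31/2 - U*N²/2 (D(N, U) = -((N*N)*U - 31)/2 = -(N²*U - 31)/2 = -(U*N² - 31)/2 = -(-31 + U*N²)/2 = 31/2 - U*N²/2)
(-26075 + D(213, 202))/(-19624 + q(36)) = (-26075 + (31/2 - ½*202*213²))/(-19624 + (⅔)*(67 + 32*36²)/(36*(2 + 36²))) = (-26075 + (31/2 - ½*202*45369))/(-19624 + (⅔)*(1/36)*(67 + 32*1296)/(2 + 1296)) = (-26075 + (31/2 - 4582269))/(-19624 + (⅔)*(1/36)*(67 + 41472)/1298) = (-26075 - 9164507/2)/(-19624 + (⅔)*(1/36)*(1/1298)*41539) = -9216657/(2*(-19624 + 41539/70092)) = -9216657/(2*(-1375443869/70092)) = -9216657/2*(-70092/1375443869) = 323006961222/1375443869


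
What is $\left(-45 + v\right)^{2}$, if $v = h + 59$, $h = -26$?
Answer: $144$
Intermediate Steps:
$v = 33$ ($v = -26 + 59 = 33$)
$\left(-45 + v\right)^{2} = \left(-45 + 33\right)^{2} = \left(-12\right)^{2} = 144$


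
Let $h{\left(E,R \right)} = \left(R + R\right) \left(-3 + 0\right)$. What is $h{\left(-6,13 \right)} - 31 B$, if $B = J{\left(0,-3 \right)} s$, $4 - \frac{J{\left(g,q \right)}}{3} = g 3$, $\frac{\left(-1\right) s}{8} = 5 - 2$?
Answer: $8850$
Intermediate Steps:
$s = -24$ ($s = - 8 \left(5 - 2\right) = \left(-8\right) 3 = -24$)
$h{\left(E,R \right)} = - 6 R$ ($h{\left(E,R \right)} = 2 R \left(-3\right) = - 6 R$)
$J{\left(g,q \right)} = 12 - 9 g$ ($J{\left(g,q \right)} = 12 - 3 g 3 = 12 - 3 \cdot 3 g = 12 - 9 g$)
$B = -288$ ($B = \left(12 - 0\right) \left(-24\right) = \left(12 + 0\right) \left(-24\right) = 12 \left(-24\right) = -288$)
$h{\left(-6,13 \right)} - 31 B = \left(-6\right) 13 - -8928 = -78 + 8928 = 8850$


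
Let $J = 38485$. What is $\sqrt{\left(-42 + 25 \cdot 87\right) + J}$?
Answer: $\sqrt{40618} \approx 201.54$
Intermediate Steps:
$\sqrt{\left(-42 + 25 \cdot 87\right) + J} = \sqrt{\left(-42 + 25 \cdot 87\right) + 38485} = \sqrt{\left(-42 + 2175\right) + 38485} = \sqrt{2133 + 38485} = \sqrt{40618}$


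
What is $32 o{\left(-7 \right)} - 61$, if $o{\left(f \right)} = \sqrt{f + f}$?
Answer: $-61 + 32 i \sqrt{14} \approx -61.0 + 119.73 i$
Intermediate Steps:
$o{\left(f \right)} = \sqrt{2} \sqrt{f}$ ($o{\left(f \right)} = \sqrt{2 f} = \sqrt{2} \sqrt{f}$)
$32 o{\left(-7 \right)} - 61 = 32 \sqrt{2} \sqrt{-7} - 61 = 32 \sqrt{2} i \sqrt{7} - 61 = 32 i \sqrt{14} - 61 = -61 + 32 i \sqrt{14}$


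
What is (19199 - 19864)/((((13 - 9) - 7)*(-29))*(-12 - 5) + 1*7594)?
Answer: -133/1223 ≈ -0.10875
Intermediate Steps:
(19199 - 19864)/((((13 - 9) - 7)*(-29))*(-12 - 5) + 1*7594) = -665/(((4 - 7)*(-29))*(-17) + 7594) = -665/(-3*(-29)*(-17) + 7594) = -665/(87*(-17) + 7594) = -665/(-1479 + 7594) = -665/6115 = -665*1/6115 = -133/1223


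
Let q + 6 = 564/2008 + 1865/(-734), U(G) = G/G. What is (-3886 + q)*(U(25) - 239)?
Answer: 85377156424/92117 ≈ 9.2683e+5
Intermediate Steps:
U(G) = 1
q = -760886/92117 (q = -6 + (564/2008 + 1865/(-734)) = -6 + (564*(1/2008) + 1865*(-1/734)) = -6 + (141/502 - 1865/734) = -6 - 208184/92117 = -760886/92117 ≈ -8.2600)
(-3886 + q)*(U(25) - 239) = (-3886 - 760886/92117)*(1 - 239) = -358727548/92117*(-238) = 85377156424/92117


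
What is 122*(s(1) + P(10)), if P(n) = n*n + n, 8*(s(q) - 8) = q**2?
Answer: 57645/4 ≈ 14411.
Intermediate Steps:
s(q) = 8 + q**2/8
P(n) = n + n**2 (P(n) = n**2 + n = n + n**2)
122*(s(1) + P(10)) = 122*((8 + (1/8)*1**2) + 10*(1 + 10)) = 122*((8 + (1/8)*1) + 10*11) = 122*((8 + 1/8) + 110) = 122*(65/8 + 110) = 122*(945/8) = 57645/4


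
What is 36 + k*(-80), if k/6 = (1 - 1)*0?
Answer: 36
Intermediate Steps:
k = 0 (k = 6*((1 - 1)*0) = 6*(0*0) = 6*0 = 0)
36 + k*(-80) = 36 + 0*(-80) = 36 + 0 = 36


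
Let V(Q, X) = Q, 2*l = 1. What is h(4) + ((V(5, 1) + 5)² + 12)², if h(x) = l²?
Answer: 50177/4 ≈ 12544.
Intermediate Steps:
l = ½ (l = (½)*1 = ½ ≈ 0.50000)
h(x) = ¼ (h(x) = (½)² = ¼)
h(4) + ((V(5, 1) + 5)² + 12)² = ¼ + ((5 + 5)² + 12)² = ¼ + (10² + 12)² = ¼ + (100 + 12)² = ¼ + 112² = ¼ + 12544 = 50177/4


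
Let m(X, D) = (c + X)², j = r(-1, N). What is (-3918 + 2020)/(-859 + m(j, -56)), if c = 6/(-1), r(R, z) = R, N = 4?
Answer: 949/405 ≈ 2.3432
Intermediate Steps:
j = -1
c = -6 (c = 6*(-1) = -6)
m(X, D) = (-6 + X)²
(-3918 + 2020)/(-859 + m(j, -56)) = (-3918 + 2020)/(-859 + (-6 - 1)²) = -1898/(-859 + (-7)²) = -1898/(-859 + 49) = -1898/(-810) = -1898*(-1/810) = 949/405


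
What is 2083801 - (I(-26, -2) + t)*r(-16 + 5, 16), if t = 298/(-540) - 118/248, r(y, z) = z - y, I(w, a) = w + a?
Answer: 1292442543/620 ≈ 2.0846e+6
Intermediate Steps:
I(w, a) = a + w
t = -17203/16740 (t = 298*(-1/540) - 118*1/248 = -149/270 - 59/124 = -17203/16740 ≈ -1.0277)
2083801 - (I(-26, -2) + t)*r(-16 + 5, 16) = 2083801 - ((-2 - 26) - 17203/16740)*(16 - (-16 + 5)) = 2083801 - (-28 - 17203/16740)*(16 - 1*(-11)) = 2083801 - (-485923)*(16 + 11)/16740 = 2083801 - (-485923)*27/16740 = 2083801 - 1*(-485923/620) = 2083801 + 485923/620 = 1292442543/620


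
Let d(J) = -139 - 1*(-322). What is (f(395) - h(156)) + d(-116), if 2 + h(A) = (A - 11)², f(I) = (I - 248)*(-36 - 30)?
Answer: -30542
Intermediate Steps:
f(I) = 16368 - 66*I (f(I) = (-248 + I)*(-66) = 16368 - 66*I)
d(J) = 183 (d(J) = -139 + 322 = 183)
h(A) = -2 + (-11 + A)² (h(A) = -2 + (A - 11)² = -2 + (-11 + A)²)
(f(395) - h(156)) + d(-116) = ((16368 - 66*395) - (-2 + (-11 + 156)²)) + 183 = ((16368 - 26070) - (-2 + 145²)) + 183 = (-9702 - (-2 + 21025)) + 183 = (-9702 - 1*21023) + 183 = (-9702 - 21023) + 183 = -30725 + 183 = -30542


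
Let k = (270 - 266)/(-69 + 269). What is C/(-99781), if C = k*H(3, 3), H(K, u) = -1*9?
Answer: 9/4989050 ≈ 1.8039e-6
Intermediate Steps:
H(K, u) = -9
k = 1/50 (k = 4/200 = 4*(1/200) = 1/50 ≈ 0.020000)
C = -9/50 (C = (1/50)*(-9) = -9/50 ≈ -0.18000)
C/(-99781) = -9/50/(-99781) = -9/50*(-1/99781) = 9/4989050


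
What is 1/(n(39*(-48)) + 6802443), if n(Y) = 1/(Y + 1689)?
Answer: 183/1244847068 ≈ 1.4701e-7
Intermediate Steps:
n(Y) = 1/(1689 + Y)
1/(n(39*(-48)) + 6802443) = 1/(1/(1689 + 39*(-48)) + 6802443) = 1/(1/(1689 - 1872) + 6802443) = 1/(1/(-183) + 6802443) = 1/(-1/183 + 6802443) = 1/(1244847068/183) = 183/1244847068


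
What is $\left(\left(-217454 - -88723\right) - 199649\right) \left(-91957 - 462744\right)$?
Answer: $182152714380$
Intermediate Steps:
$\left(\left(-217454 - -88723\right) - 199649\right) \left(-91957 - 462744\right) = \left(\left(-217454 + 88723\right) - 199649\right) \left(-554701\right) = \left(-128731 - 199649\right) \left(-554701\right) = \left(-328380\right) \left(-554701\right) = 182152714380$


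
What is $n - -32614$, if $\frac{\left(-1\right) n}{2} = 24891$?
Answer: $-17168$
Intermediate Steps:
$n = -49782$ ($n = \left(-2\right) 24891 = -49782$)
$n - -32614 = -49782 - -32614 = -49782 + 32614 = -17168$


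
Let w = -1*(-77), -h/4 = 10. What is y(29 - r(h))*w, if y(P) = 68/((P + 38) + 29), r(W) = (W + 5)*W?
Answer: -1309/326 ≈ -4.0153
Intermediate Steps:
h = -40 (h = -4*10 = -40)
r(W) = W*(5 + W) (r(W) = (5 + W)*W = W*(5 + W))
y(P) = 68/(67 + P) (y(P) = 68/((38 + P) + 29) = 68/(67 + P))
w = 77
y(29 - r(h))*w = (68/(67 + (29 - (-40)*(5 - 40))))*77 = (68/(67 + (29 - (-40)*(-35))))*77 = (68/(67 + (29 - 1*1400)))*77 = (68/(67 + (29 - 1400)))*77 = (68/(67 - 1371))*77 = (68/(-1304))*77 = (68*(-1/1304))*77 = -17/326*77 = -1309/326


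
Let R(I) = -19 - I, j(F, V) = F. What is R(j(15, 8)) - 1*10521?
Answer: -10555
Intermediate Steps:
R(j(15, 8)) - 1*10521 = (-19 - 1*15) - 1*10521 = (-19 - 15) - 10521 = -34 - 10521 = -10555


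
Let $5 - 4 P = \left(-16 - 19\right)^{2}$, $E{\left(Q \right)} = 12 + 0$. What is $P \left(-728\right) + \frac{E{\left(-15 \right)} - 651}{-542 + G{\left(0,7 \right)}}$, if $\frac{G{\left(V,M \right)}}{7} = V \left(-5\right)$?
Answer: $\frac{120346319}{542} \approx 2.2204 \cdot 10^{5}$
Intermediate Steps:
$E{\left(Q \right)} = 12$
$G{\left(V,M \right)} = - 35 V$ ($G{\left(V,M \right)} = 7 V \left(-5\right) = 7 \left(- 5 V\right) = - 35 V$)
$P = -305$ ($P = \frac{5}{4} - \frac{\left(-16 - 19\right)^{2}}{4} = \frac{5}{4} - \frac{\left(-35\right)^{2}}{4} = \frac{5}{4} - \frac{1225}{4} = -305$)
$P \left(-728\right) + \frac{E{\left(-15 \right)} - 651}{-542 + G{\left(0,7 \right)}} = \left(-305\right) \left(-728\right) + \frac{12 - 651}{-542 - 0} = 222040 - \frac{639}{-542 + 0} = 222040 - \frac{639}{-542} = 222040 - - \frac{639}{542} = 222040 + \frac{639}{542} = \frac{120346319}{542}$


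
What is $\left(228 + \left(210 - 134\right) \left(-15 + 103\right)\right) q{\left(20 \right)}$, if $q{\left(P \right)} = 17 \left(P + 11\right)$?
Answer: $3644732$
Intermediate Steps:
$q{\left(P \right)} = 187 + 17 P$ ($q{\left(P \right)} = 17 \left(11 + P\right) = 187 + 17 P$)
$\left(228 + \left(210 - 134\right) \left(-15 + 103\right)\right) q{\left(20 \right)} = \left(228 + \left(210 - 134\right) \left(-15 + 103\right)\right) \left(187 + 17 \cdot 20\right) = \left(228 + 76 \cdot 88\right) \left(187 + 340\right) = \left(228 + 6688\right) 527 = 6916 \cdot 527 = 3644732$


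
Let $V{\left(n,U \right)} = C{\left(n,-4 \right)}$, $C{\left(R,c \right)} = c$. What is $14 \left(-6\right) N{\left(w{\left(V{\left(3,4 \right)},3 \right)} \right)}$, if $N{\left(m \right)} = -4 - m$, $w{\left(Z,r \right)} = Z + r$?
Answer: $252$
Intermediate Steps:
$V{\left(n,U \right)} = -4$
$14 \left(-6\right) N{\left(w{\left(V{\left(3,4 \right)},3 \right)} \right)} = 14 \left(-6\right) \left(-4 - \left(-4 + 3\right)\right) = - 84 \left(-4 - -1\right) = - 84 \left(-4 + 1\right) = \left(-84\right) \left(-3\right) = 252$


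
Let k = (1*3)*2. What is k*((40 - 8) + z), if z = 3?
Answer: 210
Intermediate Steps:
k = 6 (k = 3*2 = 6)
k*((40 - 8) + z) = 6*((40 - 8) + 3) = 6*(32 + 3) = 6*35 = 210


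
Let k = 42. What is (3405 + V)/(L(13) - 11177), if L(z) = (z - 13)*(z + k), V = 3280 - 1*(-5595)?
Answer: -12280/11177 ≈ -1.0987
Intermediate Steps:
V = 8875 (V = 3280 + 5595 = 8875)
L(z) = (-13 + z)*(42 + z) (L(z) = (z - 13)*(z + 42) = (-13 + z)*(42 + z))
(3405 + V)/(L(13) - 11177) = (3405 + 8875)/((-546 + 13**2 + 29*13) - 11177) = 12280/((-546 + 169 + 377) - 11177) = 12280/(0 - 11177) = 12280/(-11177) = 12280*(-1/11177) = -12280/11177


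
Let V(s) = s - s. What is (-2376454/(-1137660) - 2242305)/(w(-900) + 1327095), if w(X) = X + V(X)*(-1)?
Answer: -1275489164923/754379501850 ≈ -1.6908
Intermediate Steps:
V(s) = 0
w(X) = X (w(X) = X + 0*(-1) = X + 0 = X)
(-2376454/(-1137660) - 2242305)/(w(-900) + 1327095) = (-2376454/(-1137660) - 2242305)/(-900 + 1327095) = (-2376454*(-1/1137660) - 2242305)/1326195 = (1188227/568830 - 2242305)*(1/1326195) = -1275489164923/568830*1/1326195 = -1275489164923/754379501850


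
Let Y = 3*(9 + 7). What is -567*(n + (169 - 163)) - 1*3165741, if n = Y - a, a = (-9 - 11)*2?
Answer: -3219039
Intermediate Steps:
Y = 48 (Y = 3*16 = 48)
a = -40 (a = -20*2 = -40)
n = 88 (n = 48 - 1*(-40) = 48 + 40 = 88)
-567*(n + (169 - 163)) - 1*3165741 = -567*(88 + (169 - 163)) - 1*3165741 = -567*(88 + 6) - 3165741 = -567*94 - 3165741 = -53298 - 3165741 = -3219039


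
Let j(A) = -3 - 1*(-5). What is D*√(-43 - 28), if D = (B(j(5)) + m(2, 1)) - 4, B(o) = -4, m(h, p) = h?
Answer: -6*I*√71 ≈ -50.557*I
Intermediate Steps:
j(A) = 2 (j(A) = -3 + 5 = 2)
D = -6 (D = (-4 + 2) - 4 = -2 - 4 = -6)
D*√(-43 - 28) = -6*√(-43 - 28) = -6*I*√71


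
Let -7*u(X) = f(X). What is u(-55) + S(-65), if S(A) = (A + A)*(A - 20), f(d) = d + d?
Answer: 77460/7 ≈ 11066.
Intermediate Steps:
f(d) = 2*d
u(X) = -2*X/7
S(A) = 2*A*(-20 + A) (S(A) = (2*A)*(-20 + A) = 2*A*(-20 + A))
u(-55) + S(-65) = -2/7*(-55) + 2*(-65)*(-20 - 65) = 110/7 + 2*(-65)*(-85) = 110/7 + 11050 = 77460/7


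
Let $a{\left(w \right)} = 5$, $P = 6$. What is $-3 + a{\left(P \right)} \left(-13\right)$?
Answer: $-68$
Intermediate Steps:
$-3 + a{\left(P \right)} \left(-13\right) = -3 + 5 \left(-13\right) = -3 - 65 = -68$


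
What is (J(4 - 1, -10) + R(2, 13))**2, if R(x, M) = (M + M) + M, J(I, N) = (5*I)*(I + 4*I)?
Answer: 69696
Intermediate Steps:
J(I, N) = 25*I**2 (J(I, N) = (5*I)*(5*I) = 25*I**2)
R(x, M) = 3*M (R(x, M) = 2*M + M = 3*M)
(J(4 - 1, -10) + R(2, 13))**2 = (25*(4 - 1)**2 + 3*13)**2 = (25*3**2 + 39)**2 = (25*9 + 39)**2 = (225 + 39)**2 = 264**2 = 69696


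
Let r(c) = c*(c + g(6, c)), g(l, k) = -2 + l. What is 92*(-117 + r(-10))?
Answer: -5244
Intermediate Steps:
r(c) = c*(4 + c) (r(c) = c*(c + (-2 + 6)) = c*(c + 4) = c*(4 + c))
92*(-117 + r(-10)) = 92*(-117 - 10*(4 - 10)) = 92*(-117 - 10*(-6)) = 92*(-117 + 60) = 92*(-57) = -5244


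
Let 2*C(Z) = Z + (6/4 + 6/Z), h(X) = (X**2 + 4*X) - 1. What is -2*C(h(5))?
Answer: -502/11 ≈ -45.636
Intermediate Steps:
h(X) = -1 + X**2 + 4*X
C(Z) = 3/4 + Z/2 + 3/Z (C(Z) = (Z + (6/4 + 6/Z))/2 = (Z + (6*(1/4) + 6/Z))/2 = (Z + (3/2 + 6/Z))/2 = (3/2 + Z + 6/Z)/2 = 3/4 + Z/2 + 3/Z)
-2*C(h(5)) = -2*(3/4 + (-1 + 5**2 + 4*5)/2 + 3/(-1 + 5**2 + 4*5)) = -2*(3/4 + (-1 + 25 + 20)/2 + 3/(-1 + 25 + 20)) = -2*(3/4 + (1/2)*44 + 3/44) = -2*(3/4 + 22 + 3*(1/44)) = -2*(3/4 + 22 + 3/44) = -2*251/11 = -502/11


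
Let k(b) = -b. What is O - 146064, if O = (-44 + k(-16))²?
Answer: -145280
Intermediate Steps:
O = 784 (O = (-44 - 1*(-16))² = (-44 + 16)² = (-28)² = 784)
O - 146064 = 784 - 146064 = -145280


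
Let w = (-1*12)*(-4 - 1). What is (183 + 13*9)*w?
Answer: 18000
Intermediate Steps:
w = 60 (w = -12*(-5) = 60)
(183 + 13*9)*w = (183 + 13*9)*60 = (183 + 117)*60 = 300*60 = 18000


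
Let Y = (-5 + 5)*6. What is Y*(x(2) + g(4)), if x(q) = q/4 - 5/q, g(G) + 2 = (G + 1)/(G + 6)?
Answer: 0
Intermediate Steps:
Y = 0 (Y = 0*6 = 0)
g(G) = -2 + (1 + G)/(6 + G) (g(G) = -2 + (G + 1)/(G + 6) = -2 + (1 + G)/(6 + G))
x(q) = -5/q + q/4 (x(q) = q*(1/4) - 5/q = q/4 - 5/q = -5/q + q/4)
Y*(x(2) + g(4)) = 0*((-5/2 + (1/4)*2) + (-11 - 1*4)/(6 + 4)) = 0*((-5*1/2 + 1/2) + (-11 - 4)/10) = 0*((-5/2 + 1/2) + (1/10)*(-15)) = 0*(-2 - 3/2) = 0*(-7/2) = 0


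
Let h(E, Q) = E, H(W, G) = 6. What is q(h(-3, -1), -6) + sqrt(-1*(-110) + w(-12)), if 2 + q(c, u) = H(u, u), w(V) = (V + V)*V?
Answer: 4 + sqrt(398) ≈ 23.950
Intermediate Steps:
w(V) = 2*V**2 (w(V) = (2*V)*V = 2*V**2)
q(c, u) = 4 (q(c, u) = -2 + 6 = 4)
q(h(-3, -1), -6) + sqrt(-1*(-110) + w(-12)) = 4 + sqrt(-1*(-110) + 2*(-12)**2) = 4 + sqrt(110 + 2*144) = 4 + sqrt(110 + 288) = 4 + sqrt(398)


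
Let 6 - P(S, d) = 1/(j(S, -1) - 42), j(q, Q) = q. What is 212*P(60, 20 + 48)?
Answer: 11342/9 ≈ 1260.2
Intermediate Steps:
P(S, d) = 6 - 1/(-42 + S) (P(S, d) = 6 - 1/(S - 42) = 6 - 1/(-42 + S))
212*P(60, 20 + 48) = 212*((-253 + 6*60)/(-42 + 60)) = 212*((-253 + 360)/18) = 212*((1/18)*107) = 212*(107/18) = 11342/9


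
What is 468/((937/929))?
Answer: 434772/937 ≈ 464.00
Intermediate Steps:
468/((937/929)) = 468/((937*(1/929))) = 468/(937/929) = 468*(929/937) = 434772/937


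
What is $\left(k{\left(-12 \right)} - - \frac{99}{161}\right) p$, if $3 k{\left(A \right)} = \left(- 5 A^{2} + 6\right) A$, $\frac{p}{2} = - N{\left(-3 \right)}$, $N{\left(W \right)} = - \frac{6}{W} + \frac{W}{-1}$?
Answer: $- \frac{4599150}{161} \approx -28566.0$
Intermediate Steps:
$N{\left(W \right)} = - W - \frac{6}{W}$ ($N{\left(W \right)} = - \frac{6}{W} + W \left(-1\right) = - \frac{6}{W} - W = - W - \frac{6}{W}$)
$p = -10$ ($p = 2 \left(- (\left(-1\right) \left(-3\right) - \frac{6}{-3})\right) = 2 \left(- (3 - -2)\right) = 2 \left(- (3 + 2)\right) = 2 \left(\left(-1\right) 5\right) = 2 \left(-5\right) = -10$)
$k{\left(A \right)} = \frac{A \left(6 - 5 A^{2}\right)}{3}$ ($k{\left(A \right)} = \frac{\left(- 5 A^{2} + 6\right) A}{3} = \frac{\left(6 - 5 A^{2}\right) A}{3} = \frac{A \left(6 - 5 A^{2}\right)}{3}$)
$\left(k{\left(-12 \right)} - - \frac{99}{161}\right) p = \left(\frac{1}{3} \left(-12\right) \left(6 - 5 \left(-12\right)^{2}\right) - - \frac{99}{161}\right) \left(-10\right) = \left(\frac{1}{3} \left(-12\right) \left(6 - 720\right) - \left(-99\right) \frac{1}{161}\right) \left(-10\right) = \left(\frac{1}{3} \left(-12\right) \left(6 - 720\right) - - \frac{99}{161}\right) \left(-10\right) = \left(\frac{1}{3} \left(-12\right) \left(-714\right) + \frac{99}{161}\right) \left(-10\right) = \left(2856 + \frac{99}{161}\right) \left(-10\right) = \frac{459915}{161} \left(-10\right) = - \frac{4599150}{161}$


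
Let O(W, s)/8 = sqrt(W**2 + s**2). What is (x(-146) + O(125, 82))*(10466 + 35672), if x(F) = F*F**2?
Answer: -143587730768 + 369104*sqrt(22349) ≈ -1.4353e+11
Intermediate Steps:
x(F) = F**3
O(W, s) = 8*sqrt(W**2 + s**2)
(x(-146) + O(125, 82))*(10466 + 35672) = ((-146)**3 + 8*sqrt(125**2 + 82**2))*(10466 + 35672) = (-3112136 + 8*sqrt(15625 + 6724))*46138 = (-3112136 + 8*sqrt(22349))*46138 = -143587730768 + 369104*sqrt(22349)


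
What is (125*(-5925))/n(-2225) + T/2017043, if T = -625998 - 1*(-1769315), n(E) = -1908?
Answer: 71240662891/183262764 ≈ 388.73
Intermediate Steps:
T = 1143317 (T = -625998 + 1769315 = 1143317)
(125*(-5925))/n(-2225) + T/2017043 = (125*(-5925))/(-1908) + 1143317/2017043 = -740625*(-1/1908) + 1143317*(1/2017043) = 246875/636 + 163331/288149 = 71240662891/183262764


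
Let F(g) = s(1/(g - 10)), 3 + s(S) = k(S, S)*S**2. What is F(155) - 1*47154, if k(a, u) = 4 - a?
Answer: -143764008546/3048625 ≈ -47157.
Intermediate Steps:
s(S) = -3 + S**2*(4 - S) (s(S) = -3 + (4 - S)*S**2 = -3 + S**2*(4 - S))
F(g) = -3 + (4 - 1/(-10 + g))/(-10 + g)**2 (F(g) = -3 + (1/(g - 10))**2*(4 - 1/(g - 10)) = -3 + (1/(-10 + g))**2*(4 - 1/(-10 + g)) = -3 + (4 - 1/(-10 + g))/(-10 + g)**2)
F(155) - 1*47154 = (-41 - 3*(-10 + 155)**3 + 4*155)/(-10 + 155)**3 - 1*47154 = (-41 - 3*145**3 + 620)/145**3 - 47154 = (-41 - 3*3048625 + 620)/3048625 - 47154 = (-41 - 9145875 + 620)/3048625 - 47154 = (1/3048625)*(-9145296) - 47154 = -9145296/3048625 - 47154 = -143764008546/3048625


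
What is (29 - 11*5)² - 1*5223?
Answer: -4547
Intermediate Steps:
(29 - 11*5)² - 1*5223 = (29 - 55)² - 5223 = (-26)² - 5223 = 676 - 5223 = -4547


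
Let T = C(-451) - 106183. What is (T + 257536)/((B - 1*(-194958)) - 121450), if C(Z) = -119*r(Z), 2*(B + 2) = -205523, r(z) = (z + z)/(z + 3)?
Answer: -4835629/936176 ≈ -5.1653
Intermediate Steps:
r(z) = 2*z/(3 + z) (r(z) = (2*z)/(3 + z) = 2*z/(3 + z))
B = -205527/2 (B = -2 + (1/2)*(-205523) = -2 - 205523/2 = -205527/2 ≈ -1.0276e+5)
C(Z) = -238*Z/(3 + Z)
T = -3405523/32 (T = -238*(-451)/(3 - 451) - 106183 = -238*(-451)/(-448) - 106183 = -238*(-451)*(-1/448) - 106183 = -7667/32 - 106183 = -3405523/32 ≈ -1.0642e+5)
(T + 257536)/((B - 1*(-194958)) - 121450) = (-3405523/32 + 257536)/((-205527/2 - 1*(-194958)) - 121450) = 4835629/(32*((-205527/2 + 194958) - 121450)) = 4835629/(32*(184389/2 - 121450)) = 4835629/(32*(-58511/2)) = (4835629/32)*(-2/58511) = -4835629/936176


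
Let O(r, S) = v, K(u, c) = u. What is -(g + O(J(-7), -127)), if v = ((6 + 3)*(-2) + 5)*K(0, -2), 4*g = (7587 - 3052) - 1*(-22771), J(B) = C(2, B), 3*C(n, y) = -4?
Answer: -13653/2 ≈ -6826.5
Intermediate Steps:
C(n, y) = -4/3 (C(n, y) = (⅓)*(-4) = -4/3)
J(B) = -4/3
g = 13653/2 (g = ((7587 - 3052) - 1*(-22771))/4 = (4535 + 22771)/4 = (¼)*27306 = 13653/2 ≈ 6826.5)
v = 0 (v = ((6 + 3)*(-2) + 5)*0 = (9*(-2) + 5)*0 = (-18 + 5)*0 = -13*0 = 0)
O(r, S) = 0
-(g + O(J(-7), -127)) = -(13653/2 + 0) = -1*13653/2 = -13653/2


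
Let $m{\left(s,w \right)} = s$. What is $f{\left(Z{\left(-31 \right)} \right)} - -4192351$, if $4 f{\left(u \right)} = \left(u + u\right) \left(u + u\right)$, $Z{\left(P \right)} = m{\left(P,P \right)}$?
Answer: $4193312$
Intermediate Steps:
$Z{\left(P \right)} = P$
$f{\left(u \right)} = u^{2}$ ($f{\left(u \right)} = \frac{\left(u + u\right) \left(u + u\right)}{4} = \frac{2 u 2 u}{4} = \frac{4 u^{2}}{4} = u^{2}$)
$f{\left(Z{\left(-31 \right)} \right)} - -4192351 = \left(-31\right)^{2} - -4192351 = 961 + 4192351 = 4193312$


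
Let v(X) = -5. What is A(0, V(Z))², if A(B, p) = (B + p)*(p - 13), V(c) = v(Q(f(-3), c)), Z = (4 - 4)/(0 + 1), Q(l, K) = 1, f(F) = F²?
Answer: 8100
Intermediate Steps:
Z = 0 (Z = 0/1 = 0*1 = 0)
V(c) = -5
A(B, p) = (-13 + p)*(B + p) (A(B, p) = (B + p)*(-13 + p) = (-13 + p)*(B + p))
A(0, V(Z))² = ((-5)² - 13*0 - 13*(-5) + 0*(-5))² = (25 + 0 + 65 + 0)² = 90² = 8100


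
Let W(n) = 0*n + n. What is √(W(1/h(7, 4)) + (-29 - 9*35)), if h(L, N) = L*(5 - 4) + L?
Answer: 3*I*√7490/14 ≈ 18.545*I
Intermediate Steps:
h(L, N) = 2*L (h(L, N) = L*1 + L = L + L = 2*L)
W(n) = n (W(n) = 0 + n = n)
√(W(1/h(7, 4)) + (-29 - 9*35)) = √(1/(2*7) + (-29 - 9*35)) = √(1/14 + (-29 - 315)) = √(1/14 - 344) = √(-4815/14) = 3*I*√7490/14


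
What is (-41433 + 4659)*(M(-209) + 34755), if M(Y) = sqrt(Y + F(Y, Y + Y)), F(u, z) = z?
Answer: -1278080370 - 36774*I*sqrt(627) ≈ -1.2781e+9 - 9.2082e+5*I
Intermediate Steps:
M(Y) = sqrt(3)*sqrt(Y) (M(Y) = sqrt(Y + (Y + Y)) = sqrt(Y + 2*Y) = sqrt(3*Y) = sqrt(3)*sqrt(Y))
(-41433 + 4659)*(M(-209) + 34755) = (-41433 + 4659)*(sqrt(3)*sqrt(-209) + 34755) = -36774*(sqrt(3)*(I*sqrt(209)) + 34755) = -36774*(I*sqrt(627) + 34755) = -36774*(34755 + I*sqrt(627)) = -1278080370 - 36774*I*sqrt(627)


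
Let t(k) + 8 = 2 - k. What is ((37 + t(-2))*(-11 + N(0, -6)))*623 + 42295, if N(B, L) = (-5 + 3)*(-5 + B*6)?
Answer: 21736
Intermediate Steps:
N(B, L) = 10 - 12*B (N(B, L) = -2*(-5 + 6*B) = 10 - 12*B)
t(k) = -6 - k (t(k) = -8 + (2 - k) = -6 - k)
((37 + t(-2))*(-11 + N(0, -6)))*623 + 42295 = ((37 + (-6 - 1*(-2)))*(-11 + (10 - 12*0)))*623 + 42295 = ((37 + (-6 + 2))*(-11 + (10 + 0)))*623 + 42295 = ((37 - 4)*(-11 + 10))*623 + 42295 = (33*(-1))*623 + 42295 = -33*623 + 42295 = -20559 + 42295 = 21736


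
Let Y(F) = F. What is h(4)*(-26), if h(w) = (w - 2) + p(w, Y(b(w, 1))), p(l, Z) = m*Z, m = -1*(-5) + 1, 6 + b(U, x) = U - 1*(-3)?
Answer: -208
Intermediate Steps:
b(U, x) = -3 + U (b(U, x) = -6 + (U - 1*(-3)) = -6 + (U + 3) = -6 + (3 + U) = -3 + U)
m = 6 (m = 5 + 1 = 6)
p(l, Z) = 6*Z
h(w) = -20 + 7*w (h(w) = (w - 2) + 6*(-3 + w) = (-2 + w) + (-18 + 6*w) = -20 + 7*w)
h(4)*(-26) = (-20 + 7*4)*(-26) = (-20 + 28)*(-26) = 8*(-26) = -208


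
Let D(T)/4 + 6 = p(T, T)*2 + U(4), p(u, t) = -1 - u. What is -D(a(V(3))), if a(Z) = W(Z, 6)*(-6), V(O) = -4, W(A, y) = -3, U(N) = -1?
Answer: 180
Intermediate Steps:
a(Z) = 18 (a(Z) = -3*(-6) = 18)
D(T) = -36 - 8*T (D(T) = -24 + 4*((-1 - T)*2 - 1) = -24 + 4*((-2 - 2*T) - 1) = -24 + 4*(-3 - 2*T) = -24 + (-12 - 8*T) = -36 - 8*T)
-D(a(V(3))) = -(-36 - 8*18) = -(-36 - 144) = -1*(-180) = 180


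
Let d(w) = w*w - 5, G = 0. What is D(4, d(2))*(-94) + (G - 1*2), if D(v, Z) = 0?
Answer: -2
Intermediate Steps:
d(w) = -5 + w**2 (d(w) = w**2 - 5 = -5 + w**2)
D(4, d(2))*(-94) + (G - 1*2) = 0*(-94) + (0 - 1*2) = 0 + (0 - 2) = 0 - 2 = -2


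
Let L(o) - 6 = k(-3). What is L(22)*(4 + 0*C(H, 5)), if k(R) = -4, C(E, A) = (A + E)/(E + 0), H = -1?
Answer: 8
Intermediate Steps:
C(E, A) = (A + E)/E
L(o) = 2 (L(o) = 6 - 4 = 2)
L(22)*(4 + 0*C(H, 5)) = 2*(4 + 0*((5 - 1)/(-1))) = 2*(4 + 0*(-1*4)) = 2*(4 + 0*(-4)) = 2*(4 + 0) = 2*4 = 8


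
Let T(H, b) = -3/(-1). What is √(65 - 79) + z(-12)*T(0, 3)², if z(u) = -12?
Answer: -108 + I*√14 ≈ -108.0 + 3.7417*I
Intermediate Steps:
T(H, b) = 3 (T(H, b) = -3*(-1) = 3)
√(65 - 79) + z(-12)*T(0, 3)² = √(65 - 79) - 12*3² = √(-14) - 12*9 = I*√14 - 108 = -108 + I*√14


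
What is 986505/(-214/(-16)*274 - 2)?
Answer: 303540/1127 ≈ 269.33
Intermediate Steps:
986505/(-214/(-16)*274 - 2) = 986505/(-214*(-1/16)*274 - 2) = 986505/((107/8)*274 - 2) = 986505/(14659/4 - 2) = 986505/(14651/4) = 986505*(4/14651) = 303540/1127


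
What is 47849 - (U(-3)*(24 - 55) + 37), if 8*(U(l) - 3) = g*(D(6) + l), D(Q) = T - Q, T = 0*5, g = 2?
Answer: 191341/4 ≈ 47835.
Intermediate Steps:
T = 0
D(Q) = -Q (D(Q) = 0 - Q = -Q)
U(l) = 3/2 + l/4 (U(l) = 3 + (2*(-1*6 + l))/8 = 3 + (2*(-6 + l))/8 = 3 + (-12 + 2*l)/8 = 3 + (-3/2 + l/4) = 3/2 + l/4)
47849 - (U(-3)*(24 - 55) + 37) = 47849 - ((3/2 + (1/4)*(-3))*(24 - 55) + 37) = 47849 - ((3/2 - 3/4)*(-31) + 37) = 47849 - ((3/4)*(-31) + 37) = 47849 - (-93/4 + 37) = 47849 - 1*55/4 = 47849 - 55/4 = 191341/4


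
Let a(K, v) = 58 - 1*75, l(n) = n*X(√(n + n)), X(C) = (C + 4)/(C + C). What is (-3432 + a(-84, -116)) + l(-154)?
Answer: -3526 + 2*I*√77 ≈ -3526.0 + 17.55*I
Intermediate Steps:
X(C) = (4 + C)/(2*C) (X(C) = (4 + C)/((2*C)) = (4 + C)*(1/(2*C)) = (4 + C)/(2*C))
l(n) = √2*√n*(4 + √2*√n)/4 (l(n) = n*((4 + √(n + n))/(2*(√(n + n)))) = n*((4 + √(2*n))/(2*(√(2*n)))) = n*((4 + √2*√n)/(2*((√2*√n)))) = n*((√2/(2*√n))*(4 + √2*√n)/2) = n*(√2*(4 + √2*√n)/(4*√n)) = √2*√n*(4 + √2*√n)/4)
a(K, v) = -17 (a(K, v) = 58 - 75 = -17)
(-3432 + a(-84, -116)) + l(-154) = (-3432 - 17) + ((½)*(-154) + √2*√(-154)) = -3449 + (-77 + √2*(I*√154)) = -3449 + (-77 + 2*I*√77) = -3526 + 2*I*√77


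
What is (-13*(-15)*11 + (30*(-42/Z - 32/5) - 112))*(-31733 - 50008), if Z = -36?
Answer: -153346116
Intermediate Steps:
(-13*(-15)*11 + (30*(-42/Z - 32/5) - 112))*(-31733 - 50008) = (-13*(-15)*11 + (30*(-42/(-36) - 32/5) - 112))*(-31733 - 50008) = (195*11 + (30*(-42*(-1/36) - 32*⅕) - 112))*(-81741) = (2145 + (30*(7/6 - 32/5) - 112))*(-81741) = (2145 + (30*(-157/30) - 112))*(-81741) = (2145 + (-157 - 112))*(-81741) = (2145 - 269)*(-81741) = 1876*(-81741) = -153346116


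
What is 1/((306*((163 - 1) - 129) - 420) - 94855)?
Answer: -1/85177 ≈ -1.1740e-5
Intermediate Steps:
1/((306*((163 - 1) - 129) - 420) - 94855) = 1/((306*(162 - 129) - 420) - 94855) = 1/((306*33 - 420) - 94855) = 1/((10098 - 420) - 94855) = 1/(9678 - 94855) = 1/(-85177) = -1/85177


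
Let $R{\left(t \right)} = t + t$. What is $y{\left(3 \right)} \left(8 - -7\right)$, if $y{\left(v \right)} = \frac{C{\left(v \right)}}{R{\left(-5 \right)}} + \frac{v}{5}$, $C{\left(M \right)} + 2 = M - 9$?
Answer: $21$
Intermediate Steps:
$C{\left(M \right)} = -11 + M$ ($C{\left(M \right)} = -2 + \left(M - 9\right) = -2 + \left(-9 + M\right) = -11 + M$)
$R{\left(t \right)} = 2 t$
$y{\left(v \right)} = \frac{11}{10} + \frac{v}{10}$ ($y{\left(v \right)} = \frac{-11 + v}{2 \left(-5\right)} + \frac{v}{5} = \frac{-11 + v}{-10} + v \frac{1}{5} = \left(-11 + v\right) \left(- \frac{1}{10}\right) + \frac{v}{5} = \left(\frac{11}{10} - \frac{v}{10}\right) + \frac{v}{5} = \frac{11}{10} + \frac{v}{10}$)
$y{\left(3 \right)} \left(8 - -7\right) = \left(\frac{11}{10} + \frac{1}{10} \cdot 3\right) \left(8 - -7\right) = \left(\frac{11}{10} + \frac{3}{10}\right) \left(8 + 7\right) = \frac{7}{5} \cdot 15 = 21$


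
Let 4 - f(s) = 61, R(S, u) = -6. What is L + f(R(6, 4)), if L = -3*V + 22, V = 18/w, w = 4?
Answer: -97/2 ≈ -48.500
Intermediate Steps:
f(s) = -57 (f(s) = 4 - 1*61 = 4 - 61 = -57)
V = 9/2 (V = 18/4 = 18*(¼) = 9/2 ≈ 4.5000)
L = 17/2 (L = -3*9/2 + 22 = -27/2 + 22 = 17/2 ≈ 8.5000)
L + f(R(6, 4)) = 17/2 - 57 = -97/2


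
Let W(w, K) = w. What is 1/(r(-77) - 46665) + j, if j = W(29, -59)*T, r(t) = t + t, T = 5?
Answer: 6788754/46819 ≈ 145.00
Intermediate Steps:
r(t) = 2*t
j = 145 (j = 29*5 = 145)
1/(r(-77) - 46665) + j = 1/(2*(-77) - 46665) + 145 = 1/(-154 - 46665) + 145 = 1/(-46819) + 145 = -1/46819 + 145 = 6788754/46819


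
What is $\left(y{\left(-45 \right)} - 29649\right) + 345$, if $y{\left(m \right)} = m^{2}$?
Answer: $-27279$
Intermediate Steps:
$\left(y{\left(-45 \right)} - 29649\right) + 345 = \left(\left(-45\right)^{2} - 29649\right) + 345 = \left(2025 - 29649\right) + 345 = -27624 + 345 = -27279$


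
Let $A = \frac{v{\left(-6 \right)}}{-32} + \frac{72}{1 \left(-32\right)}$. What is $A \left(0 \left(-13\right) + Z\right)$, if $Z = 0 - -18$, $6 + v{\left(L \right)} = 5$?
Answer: $- \frac{639}{16} \approx -39.938$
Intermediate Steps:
$v{\left(L \right)} = -1$ ($v{\left(L \right)} = -6 + 5 = -1$)
$Z = 18$ ($Z = 0 + 18 = 18$)
$A = - \frac{71}{32}$ ($A = - \frac{1}{-32} + \frac{72}{1 \left(-32\right)} = \left(-1\right) \left(- \frac{1}{32}\right) + \frac{72}{-32} = \frac{1}{32} + 72 \left(- \frac{1}{32}\right) = \frac{1}{32} - \frac{9}{4} = - \frac{71}{32} \approx -2.2188$)
$A \left(0 \left(-13\right) + Z\right) = - \frac{71 \left(0 \left(-13\right) + 18\right)}{32} = - \frac{71 \left(0 + 18\right)}{32} = \left(- \frac{71}{32}\right) 18 = - \frac{639}{16}$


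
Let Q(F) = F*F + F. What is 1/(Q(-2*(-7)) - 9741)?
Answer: -1/9531 ≈ -0.00010492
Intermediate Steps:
Q(F) = F + F**2 (Q(F) = F**2 + F = F + F**2)
1/(Q(-2*(-7)) - 9741) = 1/((-2*(-7))*(1 - 2*(-7)) - 9741) = 1/(14*(1 + 14) - 9741) = 1/(14*15 - 9741) = 1/(210 - 9741) = 1/(-9531) = -1/9531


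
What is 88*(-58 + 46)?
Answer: -1056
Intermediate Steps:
88*(-58 + 46) = 88*(-12) = -1056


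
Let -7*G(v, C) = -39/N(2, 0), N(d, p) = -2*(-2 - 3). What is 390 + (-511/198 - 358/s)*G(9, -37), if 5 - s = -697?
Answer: 5381533/13860 ≈ 388.28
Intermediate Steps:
s = 702 (s = 5 - 1*(-697) = 5 + 697 = 702)
N(d, p) = 10 (N(d, p) = -2*(-5) = 10)
G(v, C) = 39/70 (G(v, C) = -(-39)/(7*10) = -⅐*(-39/10) = 39/70)
390 + (-511/198 - 358/s)*G(9, -37) = 390 + (-511/198 - 358/702)*(39/70) = 390 + (-511*1/198 - 358*1/702)*(39/70) = 390 + (-511/198 - 179/351)*(39/70) = 390 - 23867/7722*39/70 = 390 - 23867/13860 = 5381533/13860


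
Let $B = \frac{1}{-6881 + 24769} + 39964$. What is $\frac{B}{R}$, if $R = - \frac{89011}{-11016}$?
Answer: $\frac{984384297441}{199028596} \approx 4945.9$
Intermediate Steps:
$R = \frac{89011}{11016}$ ($R = \left(-89011\right) \left(- \frac{1}{11016}\right) = \frac{89011}{11016} \approx 8.0802$)
$B = \frac{714876033}{17888}$ ($B = \frac{1}{17888} + 39964 = \frac{714876033}{17888} \approx 39964.0$)
$\frac{B}{R} = \frac{714876033}{17888 \cdot \frac{89011}{11016}} = \frac{714876033}{17888} \cdot \frac{11016}{89011} = \frac{984384297441}{199028596}$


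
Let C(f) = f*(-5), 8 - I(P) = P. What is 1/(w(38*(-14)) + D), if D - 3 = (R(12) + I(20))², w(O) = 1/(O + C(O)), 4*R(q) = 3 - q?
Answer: 1064/219251 ≈ 0.0048529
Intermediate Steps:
R(q) = ¾ - q/4 (R(q) = (3 - q)/4 = ¾ - q/4)
I(P) = 8 - P
C(f) = -5*f
w(O) = -1/(4*O) (w(O) = 1/(O - 5*O) = 1/(-4*O) = -1/(4*O))
D = 3297/16 (D = 3 + ((¾ - ¼*12) + (8 - 1*20))² = 3 + ((¾ - 3) + (8 - 20))² = 3 + (-9/4 - 12)² = 3 + (-57/4)² = 3 + 3249/16 = 3297/16 ≈ 206.06)
1/(w(38*(-14)) + D) = 1/(-1/(4*(38*(-14))) + 3297/16) = 1/(-¼/(-532) + 3297/16) = 1/(-¼*(-1/532) + 3297/16) = 1/(1/2128 + 3297/16) = 1/(219251/1064) = 1064/219251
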